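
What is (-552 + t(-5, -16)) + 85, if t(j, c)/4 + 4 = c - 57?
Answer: -775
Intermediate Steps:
t(j, c) = -244 + 4*c (t(j, c) = -16 + 4*(c - 57) = -16 + 4*(-57 + c) = -16 + (-228 + 4*c) = -244 + 4*c)
(-552 + t(-5, -16)) + 85 = (-552 + (-244 + 4*(-16))) + 85 = (-552 + (-244 - 64)) + 85 = (-552 - 308) + 85 = -860 + 85 = -775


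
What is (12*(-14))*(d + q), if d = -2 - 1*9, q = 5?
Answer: 1008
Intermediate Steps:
d = -11 (d = -2 - 9 = -11)
(12*(-14))*(d + q) = (12*(-14))*(-11 + 5) = -168*(-6) = 1008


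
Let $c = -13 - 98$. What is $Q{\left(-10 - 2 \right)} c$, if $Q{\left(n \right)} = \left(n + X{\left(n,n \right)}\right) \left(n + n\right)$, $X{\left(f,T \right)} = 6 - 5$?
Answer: $-29304$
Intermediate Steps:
$X{\left(f,T \right)} = 1$
$Q{\left(n \right)} = 2 n \left(1 + n\right)$ ($Q{\left(n \right)} = \left(n + 1\right) \left(n + n\right) = \left(1 + n\right) 2 n = 2 n \left(1 + n\right)$)
$c = -111$ ($c = -13 - 98 = -111$)
$Q{\left(-10 - 2 \right)} c = 2 \left(-10 - 2\right) \left(1 - 12\right) \left(-111\right) = 2 \left(-12\right) \left(1 - 12\right) \left(-111\right) = 2 \left(-12\right) \left(-11\right) \left(-111\right) = 264 \left(-111\right) = -29304$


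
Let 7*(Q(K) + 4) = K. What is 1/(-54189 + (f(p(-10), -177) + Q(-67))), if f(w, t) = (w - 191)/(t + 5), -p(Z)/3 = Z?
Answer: -1204/65258769 ≈ -1.8450e-5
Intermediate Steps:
p(Z) = -3*Z
Q(K) = -4 + K/7
f(w, t) = (-191 + w)/(5 + t)
1/(-54189 + (f(p(-10), -177) + Q(-67))) = 1/(-54189 + ((-191 - 3*(-10))/(5 - 177) + (-4 + (⅐)*(-67)))) = 1/(-54189 + ((-191 + 30)/(-172) + (-4 - 67/7))) = 1/(-54189 + (-1/172*(-161) - 95/7)) = 1/(-54189 + (161/172 - 95/7)) = 1/(-54189 - 15213/1204) = 1/(-65258769/1204) = -1204/65258769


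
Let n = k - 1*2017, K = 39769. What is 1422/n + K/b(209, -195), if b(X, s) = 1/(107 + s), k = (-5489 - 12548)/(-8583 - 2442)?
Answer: -38880292859143/11109694 ≈ -3.4997e+6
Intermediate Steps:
k = 18037/11025 (k = -18037/(-11025) = -18037*(-1/11025) = 18037/11025 ≈ 1.6360)
n = -22219388/11025 (n = 18037/11025 - 1*2017 = 18037/11025 - 2017 = -22219388/11025 ≈ -2015.4)
1422/n + K/b(209, -195) = 1422/(-22219388/11025) + 39769/(1/(107 - 195)) = 1422*(-11025/22219388) + 39769/(1/(-88)) = -7838775/11109694 + 39769/(-1/88) = -7838775/11109694 + 39769*(-88) = -7838775/11109694 - 3499672 = -38880292859143/11109694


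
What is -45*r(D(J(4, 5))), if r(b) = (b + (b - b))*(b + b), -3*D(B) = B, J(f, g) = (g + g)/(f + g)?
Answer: -1000/81 ≈ -12.346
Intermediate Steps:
J(f, g) = 2*g/(f + g) (J(f, g) = (2*g)/(f + g) = 2*g/(f + g))
D(B) = -B/3
r(b) = 2*b² (r(b) = (b + 0)*(2*b) = b*(2*b) = 2*b²)
-45*r(D(J(4, 5))) = -90*(-2*5/(3*(4 + 5)))² = -90*(-2*5/(3*9))² = -90*(-⅓*10/9)² = -90*(-10/27)² = -90*100/729 = -45*200/729 = -1000/81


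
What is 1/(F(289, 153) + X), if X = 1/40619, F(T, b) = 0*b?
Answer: 40619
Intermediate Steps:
F(T, b) = 0
X = 1/40619 ≈ 2.4619e-5
1/(F(289, 153) + X) = 1/(0 + 1/40619) = 1/(1/40619) = 40619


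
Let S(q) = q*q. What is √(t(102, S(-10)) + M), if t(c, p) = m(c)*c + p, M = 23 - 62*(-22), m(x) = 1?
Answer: √1589 ≈ 39.862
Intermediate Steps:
S(q) = q²
M = 1387 (M = 23 + 1364 = 1387)
t(c, p) = c + p (t(c, p) = 1*c + p = c + p)
√(t(102, S(-10)) + M) = √((102 + (-10)²) + 1387) = √((102 + 100) + 1387) = √(202 + 1387) = √1589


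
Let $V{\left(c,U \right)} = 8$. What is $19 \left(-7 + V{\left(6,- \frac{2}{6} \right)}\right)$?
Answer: $19$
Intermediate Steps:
$19 \left(-7 + V{\left(6,- \frac{2}{6} \right)}\right) = 19 \left(-7 + 8\right) = 19 \cdot 1 = 19$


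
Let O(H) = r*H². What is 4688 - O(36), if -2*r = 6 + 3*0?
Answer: 8576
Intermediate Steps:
r = -3 (r = -(6 + 3*0)/2 = -(6 + 0)/2 = -½*6 = -3)
O(H) = -3*H²
4688 - O(36) = 4688 - (-3)*36² = 4688 - (-3)*1296 = 4688 - 1*(-3888) = 4688 + 3888 = 8576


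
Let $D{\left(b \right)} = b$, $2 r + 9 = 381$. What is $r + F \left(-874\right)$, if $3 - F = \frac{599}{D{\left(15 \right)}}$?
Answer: $\frac{486986}{15} \approx 32466.0$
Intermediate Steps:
$r = 186$ ($r = - \frac{9}{2} + \frac{1}{2} \cdot 381 = - \frac{9}{2} + \frac{381}{2} = 186$)
$F = - \frac{554}{15}$ ($F = 3 - \frac{599}{15} = - \frac{554}{15} \approx -36.933$)
$r + F \left(-874\right) = 186 - - \frac{484196}{15} = 186 + \frac{484196}{15} = \frac{486986}{15}$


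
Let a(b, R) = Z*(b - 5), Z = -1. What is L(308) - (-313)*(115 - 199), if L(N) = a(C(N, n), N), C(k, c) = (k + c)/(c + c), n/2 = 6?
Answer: -78901/3 ≈ -26300.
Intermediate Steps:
n = 12 (n = 2*6 = 12)
C(k, c) = (c + k)/(2*c) (C(k, c) = (c + k)/((2*c)) = (c + k)*(1/(2*c)) = (c + k)/(2*c))
a(b, R) = 5 - b (a(b, R) = -(b - 5) = -(-5 + b) = 5 - b)
L(N) = 9/2 - N/24 (L(N) = 5 - (12 + N)/(2*12) = 5 - (½ + N/24) = 5 + (-½ - N/24) = 9/2 - N/24)
L(308) - (-313)*(115 - 199) = (9/2 - 1/24*308) - (-313)*(115 - 199) = (9/2 - 77/6) - (-313)*(-84) = -25/3 - 1*26292 = -25/3 - 26292 = -78901/3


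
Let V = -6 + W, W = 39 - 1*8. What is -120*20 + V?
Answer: -2375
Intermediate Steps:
W = 31 (W = 39 - 8 = 31)
V = 25 (V = -6 + 31 = 25)
-120*20 + V = -120*20 + 25 = -2400 + 25 = -2375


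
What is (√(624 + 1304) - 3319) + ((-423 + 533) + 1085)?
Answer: -2124 + 2*√482 ≈ -2080.1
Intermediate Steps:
(√(624 + 1304) - 3319) + ((-423 + 533) + 1085) = (√1928 - 3319) + (110 + 1085) = (2*√482 - 3319) + 1195 = (-3319 + 2*√482) + 1195 = -2124 + 2*√482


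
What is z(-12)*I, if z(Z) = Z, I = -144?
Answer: 1728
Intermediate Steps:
z(-12)*I = -12*(-144) = 1728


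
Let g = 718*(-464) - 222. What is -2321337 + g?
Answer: -2654711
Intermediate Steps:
g = -333374 (g = -333152 - 222 = -333374)
-2321337 + g = -2321337 - 333374 = -2654711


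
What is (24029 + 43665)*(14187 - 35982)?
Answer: -1475390730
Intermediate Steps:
(24029 + 43665)*(14187 - 35982) = 67694*(-21795) = -1475390730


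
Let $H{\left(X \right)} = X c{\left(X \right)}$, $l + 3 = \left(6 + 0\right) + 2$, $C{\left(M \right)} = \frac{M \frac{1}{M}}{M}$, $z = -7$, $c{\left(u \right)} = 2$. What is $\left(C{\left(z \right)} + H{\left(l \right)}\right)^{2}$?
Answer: $\frac{4761}{49} \approx 97.163$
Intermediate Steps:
$C{\left(M \right)} = \frac{1}{M}$ ($C{\left(M \right)} = 1 \frac{1}{M} = \frac{1}{M}$)
$l = 5$ ($l = -3 + \left(\left(6 + 0\right) + 2\right) = -3 + \left(6 + 2\right) = -3 + 8 = 5$)
$H{\left(X \right)} = 2 X$ ($H{\left(X \right)} = X 2 = 2 X$)
$\left(C{\left(z \right)} + H{\left(l \right)}\right)^{2} = \left(\frac{1}{-7} + 2 \cdot 5\right)^{2} = \left(- \frac{1}{7} + 10\right)^{2} = \left(\frac{69}{7}\right)^{2} = \frac{4761}{49}$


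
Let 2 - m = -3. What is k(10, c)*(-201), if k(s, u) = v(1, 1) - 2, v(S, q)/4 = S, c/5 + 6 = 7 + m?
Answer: -402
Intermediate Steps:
m = 5 (m = 2 - 1*(-3) = 2 + 3 = 5)
c = 30 (c = -30 + 5*(7 + 5) = -30 + 5*12 = -30 + 60 = 30)
v(S, q) = 4*S
k(s, u) = 2 (k(s, u) = 4*1 - 2 = 4 - 2 = 2)
k(10, c)*(-201) = 2*(-201) = -402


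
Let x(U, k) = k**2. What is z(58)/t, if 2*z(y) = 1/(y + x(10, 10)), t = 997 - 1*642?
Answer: 1/112180 ≈ 8.9142e-6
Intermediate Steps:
t = 355 (t = 997 - 642 = 355)
z(y) = 1/(2*(100 + y)) (z(y) = 1/(2*(y + 10**2)) = 1/(2*(y + 100)) = 1/(2*(100 + y)))
z(58)/t = (1/(2*(100 + 58)))/355 = ((1/2)/158)*(1/355) = ((1/2)*(1/158))*(1/355) = (1/316)*(1/355) = 1/112180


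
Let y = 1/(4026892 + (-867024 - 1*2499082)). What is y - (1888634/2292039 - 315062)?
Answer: 159058349328973421/504849094218 ≈ 3.1506e+5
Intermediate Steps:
y = 1/660786 (y = 1/(4026892 + (-867024 - 2499082)) = 1/(4026892 - 3366106) = 1/660786 ≈ 1.5133e-6)
y - (1888634/2292039 - 315062) = 1/660786 - (1888634/2292039 - 315062) = 1/660786 - 1*(-722132502784/2292039) = 1/660786 + 722132502784/2292039 = 159058349328973421/504849094218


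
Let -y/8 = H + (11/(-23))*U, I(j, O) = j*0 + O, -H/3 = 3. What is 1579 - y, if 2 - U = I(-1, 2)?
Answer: 1507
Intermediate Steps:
H = -9 (H = -3*3 = -9)
I(j, O) = O (I(j, O) = 0 + O = O)
U = 0 (U = 2 - 1*2 = 2 - 2 = 0)
y = 72 (y = -8*(-9 + (11/(-23))*0) = -8*(-9 + (11*(-1/23))*0) = -8*(-9 - 11/23*0) = -8*(-9 + 0) = -8*(-9) = 72)
1579 - y = 1579 - 1*72 = 1579 - 72 = 1507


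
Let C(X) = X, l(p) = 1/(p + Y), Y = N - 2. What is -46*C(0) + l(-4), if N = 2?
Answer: -1/4 ≈ -0.25000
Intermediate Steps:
Y = 0 (Y = 2 - 2 = 0)
l(p) = 1/p (l(p) = 1/(p + 0) = 1/p)
-46*C(0) + l(-4) = -46*0 + 1/(-4) = 0 - 1/4 = -1/4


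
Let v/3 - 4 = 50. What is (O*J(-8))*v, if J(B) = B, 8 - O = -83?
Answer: -117936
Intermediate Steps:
O = 91 (O = 8 - 1*(-83) = 8 + 83 = 91)
v = 162 (v = 12 + 3*50 = 12 + 150 = 162)
(O*J(-8))*v = (91*(-8))*162 = -728*162 = -117936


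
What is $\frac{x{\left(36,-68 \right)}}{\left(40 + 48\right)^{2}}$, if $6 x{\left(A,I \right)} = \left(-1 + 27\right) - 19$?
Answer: $\frac{7}{46464} \approx 0.00015065$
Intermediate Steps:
$x{\left(A,I \right)} = \frac{7}{6}$ ($x{\left(A,I \right)} = \frac{\left(-1 + 27\right) - 19}{6} = \frac{26 - 19}{6} = \frac{1}{6} \cdot 7 = \frac{7}{6}$)
$\frac{x{\left(36,-68 \right)}}{\left(40 + 48\right)^{2}} = \frac{7}{6 \left(40 + 48\right)^{2}} = \frac{7}{6 \cdot 88^{2}} = \frac{7}{6 \cdot 7744} = \frac{7}{6} \cdot \frac{1}{7744} = \frac{7}{46464}$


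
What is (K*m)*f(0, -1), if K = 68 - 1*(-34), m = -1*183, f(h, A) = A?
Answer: 18666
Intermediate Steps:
m = -183
K = 102 (K = 68 + 34 = 102)
(K*m)*f(0, -1) = (102*(-183))*(-1) = -18666*(-1) = 18666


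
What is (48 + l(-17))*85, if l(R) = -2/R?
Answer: 4090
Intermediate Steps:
(48 + l(-17))*85 = (48 - 2/(-17))*85 = (48 - 2*(-1/17))*85 = (48 + 2/17)*85 = (818/17)*85 = 4090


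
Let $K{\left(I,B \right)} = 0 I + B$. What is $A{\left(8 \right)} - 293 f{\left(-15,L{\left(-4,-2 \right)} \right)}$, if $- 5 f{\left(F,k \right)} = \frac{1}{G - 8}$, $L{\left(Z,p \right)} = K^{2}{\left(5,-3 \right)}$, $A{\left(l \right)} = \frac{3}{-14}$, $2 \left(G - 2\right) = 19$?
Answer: $\frac{1157}{70} \approx 16.529$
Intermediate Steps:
$G = \frac{23}{2}$ ($G = 2 + \frac{1}{2} \cdot 19 = 2 + \frac{19}{2} = \frac{23}{2} \approx 11.5$)
$K{\left(I,B \right)} = B$ ($K{\left(I,B \right)} = 0 + B = B$)
$A{\left(l \right)} = - \frac{3}{14}$ ($A{\left(l \right)} = 3 \left(- \frac{1}{14}\right) = - \frac{3}{14}$)
$L{\left(Z,p \right)} = 9$ ($L{\left(Z,p \right)} = \left(-3\right)^{2} = 9$)
$f{\left(F,k \right)} = - \frac{2}{35}$ ($f{\left(F,k \right)} = - \frac{1}{5 \left(\frac{23}{2} - 8\right)} = - \frac{1}{5 \cdot \frac{7}{2}} = \left(- \frac{1}{5}\right) \frac{2}{7} = - \frac{2}{35}$)
$A{\left(8 \right)} - 293 f{\left(-15,L{\left(-4,-2 \right)} \right)} = - \frac{3}{14} - - \frac{586}{35} = - \frac{3}{14} + \frac{586}{35} = \frac{1157}{70}$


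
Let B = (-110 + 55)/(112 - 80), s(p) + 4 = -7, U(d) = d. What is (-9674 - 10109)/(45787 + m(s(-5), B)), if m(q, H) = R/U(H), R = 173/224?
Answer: -7616455/17627822 ≈ -0.43207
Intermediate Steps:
R = 173/224 (R = 173*(1/224) = 173/224 ≈ 0.77232)
s(p) = -11 (s(p) = -4 - 7 = -11)
B = -55/32 ≈ -1.7188
m(q, H) = 173/(224*H)
(-9674 - 10109)/(45787 + m(s(-5), B)) = (-9674 - 10109)/(45787 + 173/(224*(-55/32))) = -19783/(45787 + (173/224)*(-32/55)) = -19783/(45787 - 173/385) = -19783/17627822/385 = -19783*385/17627822 = -7616455/17627822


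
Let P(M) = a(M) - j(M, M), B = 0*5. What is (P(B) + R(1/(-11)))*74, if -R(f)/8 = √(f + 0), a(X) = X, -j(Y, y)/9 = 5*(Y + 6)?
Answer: 19980 - 592*I*√11/11 ≈ 19980.0 - 178.49*I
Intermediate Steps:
B = 0
j(Y, y) = -270 - 45*Y (j(Y, y) = -45*(Y + 6) = -45*(6 + Y) = -9*(30 + 5*Y) = -270 - 45*Y)
R(f) = -8*√f (R(f) = -8*√(f + 0) = -8*√f)
P(M) = 270 + 46*M (P(M) = M - (-270 - 45*M) = M + (270 + 45*M) = 270 + 46*M)
(P(B) + R(1/(-11)))*74 = ((270 + 46*0) - 8*I*√11/11)*74 = ((270 + 0) - 8*I*√11/11)*74 = (270 - 8*I*√11/11)*74 = 19980 - 592*I*√11/11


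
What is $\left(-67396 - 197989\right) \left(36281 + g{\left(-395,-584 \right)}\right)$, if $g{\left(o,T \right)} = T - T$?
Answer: $-9628433185$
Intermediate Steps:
$g{\left(o,T \right)} = 0$
$\left(-67396 - 197989\right) \left(36281 + g{\left(-395,-584 \right)}\right) = \left(-67396 - 197989\right) \left(36281 + 0\right) = \left(-265385\right) 36281 = -9628433185$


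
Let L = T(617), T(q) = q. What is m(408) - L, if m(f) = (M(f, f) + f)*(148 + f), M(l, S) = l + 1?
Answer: 453635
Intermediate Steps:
M(l, S) = 1 + l
m(f) = (1 + 2*f)*(148 + f) (m(f) = ((1 + f) + f)*(148 + f) = (1 + 2*f)*(148 + f))
L = 617
m(408) - L = (148 + 2*408**2 + 297*408) - 1*617 = (148 + 2*166464 + 121176) - 617 = (148 + 332928 + 121176) - 617 = 454252 - 617 = 453635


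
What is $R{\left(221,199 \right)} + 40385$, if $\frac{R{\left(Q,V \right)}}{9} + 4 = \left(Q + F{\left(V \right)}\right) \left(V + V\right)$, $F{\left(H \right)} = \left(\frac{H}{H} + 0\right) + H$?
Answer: $1548371$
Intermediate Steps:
$F{\left(H \right)} = 1 + H$ ($F{\left(H \right)} = \left(1 + 0\right) + H = 1 + H$)
$R{\left(Q,V \right)} = -36 + 18 V \left(1 + Q + V\right)$ ($R{\left(Q,V \right)} = -36 + 9 \left(Q + \left(1 + V\right)\right) \left(V + V\right) = -36 + 9 \left(1 + Q + V\right) 2 V = -36 + 9 \cdot 2 V \left(1 + Q + V\right) = -36 + 18 V \left(1 + Q + V\right)$)
$R{\left(221,199 \right)} + 40385 = \left(-36 + 18 \cdot 221 \cdot 199 + 18 \cdot 199 \left(1 + 199\right)\right) + 40385 = \left(-36 + 791622 + 18 \cdot 199 \cdot 200\right) + 40385 = \left(-36 + 791622 + 716400\right) + 40385 = 1507986 + 40385 = 1548371$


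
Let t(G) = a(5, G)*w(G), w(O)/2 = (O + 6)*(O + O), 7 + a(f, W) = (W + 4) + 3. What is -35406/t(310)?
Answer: -17703/60735200 ≈ -0.00029148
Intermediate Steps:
a(f, W) = W (a(f, W) = -7 + ((W + 4) + 3) = -7 + ((4 + W) + 3) = -7 + (7 + W) = W)
w(O) = 4*O*(6 + O) (w(O) = 2*((O + 6)*(O + O)) = 2*((6 + O)*(2*O)) = 2*(2*O*(6 + O)) = 4*O*(6 + O))
t(G) = 4*G²*(6 + G) (t(G) = G*(4*G*(6 + G)) = 4*G²*(6 + G))
-35406/t(310) = -35406*1/(384400*(6 + 310)) = -35406/(4*96100*316) = -35406/121470400 = -35406*1/121470400 = -17703/60735200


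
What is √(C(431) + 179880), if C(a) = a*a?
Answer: √365641 ≈ 604.68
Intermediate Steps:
C(a) = a²
√(C(431) + 179880) = √(431² + 179880) = √(185761 + 179880) = √365641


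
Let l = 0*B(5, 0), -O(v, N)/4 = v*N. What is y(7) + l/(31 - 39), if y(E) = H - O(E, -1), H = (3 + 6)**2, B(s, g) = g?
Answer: 53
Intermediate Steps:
O(v, N) = -4*N*v (O(v, N) = -4*v*N = -4*N*v)
H = 81 (H = 9**2 = 81)
l = 0 (l = 0*0 = 0)
y(E) = 81 - 4*E (y(E) = 81 - (-4)*(-1)*E = 81 - 4*E)
y(7) + l/(31 - 39) = (81 - 4*7) + 0/(31 - 39) = (81 - 28) + 0/(-8) = 53 - 1/8*0 = 53 + 0 = 53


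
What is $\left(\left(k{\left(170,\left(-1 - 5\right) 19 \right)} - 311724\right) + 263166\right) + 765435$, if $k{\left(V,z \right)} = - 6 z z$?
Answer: $638901$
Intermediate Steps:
$k{\left(V,z \right)} = - 6 z^{2}$
$\left(\left(k{\left(170,\left(-1 - 5\right) 19 \right)} - 311724\right) + 263166\right) + 765435 = \left(\left(- 6 \left(\left(-1 - 5\right) 19\right)^{2} - 311724\right) + 263166\right) + 765435 = \left(\left(- 6 \left(\left(-6\right) 19\right)^{2} - 311724\right) + 263166\right) + 765435 = \left(\left(- 6 \left(-114\right)^{2} - 311724\right) + 263166\right) + 765435 = \left(\left(\left(-6\right) 12996 - 311724\right) + 263166\right) + 765435 = \left(\left(-77976 - 311724\right) + 263166\right) + 765435 = \left(-389700 + 263166\right) + 765435 = -126534 + 765435 = 638901$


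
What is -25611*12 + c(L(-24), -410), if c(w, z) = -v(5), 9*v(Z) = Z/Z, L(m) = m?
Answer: -2765989/9 ≈ -3.0733e+5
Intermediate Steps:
v(Z) = ⅑ (v(Z) = (Z/Z)/9 = (⅑)*1 = ⅑)
c(w, z) = -⅑ (c(w, z) = -1*⅑ = -⅑)
-25611*12 + c(L(-24), -410) = -25611*12 - ⅑ = -307332 - ⅑ = -2765989/9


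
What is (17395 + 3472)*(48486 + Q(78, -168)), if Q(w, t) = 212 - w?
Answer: 1014553540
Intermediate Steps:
(17395 + 3472)*(48486 + Q(78, -168)) = (17395 + 3472)*(48486 + (212 - 1*78)) = 20867*(48486 + (212 - 78)) = 20867*(48486 + 134) = 20867*48620 = 1014553540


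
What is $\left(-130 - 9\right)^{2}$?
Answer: $19321$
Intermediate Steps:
$\left(-130 - 9\right)^{2} = \left(-139\right)^{2} = 19321$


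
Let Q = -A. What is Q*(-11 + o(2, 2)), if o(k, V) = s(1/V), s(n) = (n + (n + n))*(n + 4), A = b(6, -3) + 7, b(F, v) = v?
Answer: 17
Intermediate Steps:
A = 4 (A = -3 + 7 = 4)
s(n) = 3*n*(4 + n) (s(n) = (n + 2*n)*(4 + n) = (3*n)*(4 + n) = 3*n*(4 + n))
o(k, V) = 3*(4 + 1/V)/V
Q = -4 (Q = -1*4 = -4)
Q*(-11 + o(2, 2)) = -4*(-11 + 3*(1 + 4*2)/2²) = -4*(-11 + 3*(¼)*(1 + 8)) = -4*(-11 + 3*(¼)*9) = -4*(-11 + 27/4) = -4*(-17/4) = 17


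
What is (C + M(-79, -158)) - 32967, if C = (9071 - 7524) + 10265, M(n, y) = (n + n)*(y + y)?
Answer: 28773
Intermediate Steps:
M(n, y) = 4*n*y (M(n, y) = (2*n)*(2*y) = 4*n*y)
C = 11812 (C = 1547 + 10265 = 11812)
(C + M(-79, -158)) - 32967 = (11812 + 4*(-79)*(-158)) - 32967 = (11812 + 49928) - 32967 = 61740 - 32967 = 28773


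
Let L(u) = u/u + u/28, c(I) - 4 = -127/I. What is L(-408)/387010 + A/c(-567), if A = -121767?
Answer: -37407862092151/1297644530 ≈ -28828.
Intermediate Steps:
c(I) = 4 - 127/I
L(u) = 1 + u/28 (L(u) = 1 + u*(1/28) = 1 + u/28)
L(-408)/387010 + A/c(-567) = (1 + (1/28)*(-408))/387010 - 121767/(4 - 127/(-567)) = (1 - 102/7)*(1/387010) - 121767/(4 - 127*(-1/567)) = -95/7*1/387010 - 121767/(4 + 127/567) = -19/541814 - 121767/2395/567 = -19/541814 - 121767*567/2395 = -19/541814 - 69041889/2395 = -37407862092151/1297644530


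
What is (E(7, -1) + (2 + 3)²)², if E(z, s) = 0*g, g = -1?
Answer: 625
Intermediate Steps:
E(z, s) = 0 (E(z, s) = 0*(-1) = 0)
(E(7, -1) + (2 + 3)²)² = (0 + (2 + 3)²)² = (0 + 5²)² = (0 + 25)² = 25² = 625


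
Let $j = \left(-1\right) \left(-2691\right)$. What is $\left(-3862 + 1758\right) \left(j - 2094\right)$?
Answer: $-1256088$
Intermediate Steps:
$j = 2691$
$\left(-3862 + 1758\right) \left(j - 2094\right) = \left(-3862 + 1758\right) \left(2691 - 2094\right) = \left(-2104\right) 597 = -1256088$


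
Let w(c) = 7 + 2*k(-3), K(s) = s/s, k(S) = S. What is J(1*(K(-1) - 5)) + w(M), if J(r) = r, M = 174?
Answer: -3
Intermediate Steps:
K(s) = 1
w(c) = 1 (w(c) = 7 + 2*(-3) = 7 - 6 = 1)
J(1*(K(-1) - 5)) + w(M) = 1*(1 - 5) + 1 = 1*(-4) + 1 = -4 + 1 = -3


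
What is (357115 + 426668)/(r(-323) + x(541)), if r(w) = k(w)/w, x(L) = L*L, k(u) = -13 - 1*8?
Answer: 253161909/94535984 ≈ 2.6779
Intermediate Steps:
k(u) = -21 (k(u) = -13 - 8 = -21)
x(L) = L**2
r(w) = -21/w
(357115 + 426668)/(r(-323) + x(541)) = (357115 + 426668)/(-21/(-323) + 541**2) = 783783/(-21*(-1/323) + 292681) = 783783/(21/323 + 292681) = 783783/(94535984/323) = 783783*(323/94535984) = 253161909/94535984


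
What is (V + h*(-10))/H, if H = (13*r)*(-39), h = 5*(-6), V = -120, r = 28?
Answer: -15/1183 ≈ -0.012680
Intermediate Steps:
h = -30
H = -14196 (H = (13*28)*(-39) = 364*(-39) = -14196)
(V + h*(-10))/H = (-120 - 30*(-10))/(-14196) = (-120 + 300)*(-1/14196) = 180*(-1/14196) = -15/1183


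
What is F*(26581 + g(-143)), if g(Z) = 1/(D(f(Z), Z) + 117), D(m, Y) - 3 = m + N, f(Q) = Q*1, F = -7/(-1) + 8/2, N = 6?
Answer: 4970636/17 ≈ 2.9239e+5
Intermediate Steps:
F = 11 (F = -7*(-1) + 8*(1/2) = 7 + 4 = 11)
f(Q) = Q
D(m, Y) = 9 + m (D(m, Y) = 3 + (m + 6) = 3 + (6 + m) = 9 + m)
g(Z) = 1/(126 + Z) (g(Z) = 1/((9 + Z) + 117) = 1/(126 + Z))
F*(26581 + g(-143)) = 11*(26581 + 1/(126 - 143)) = 11*(26581 + 1/(-17)) = 11*(26581 - 1/17) = 11*(451876/17) = 4970636/17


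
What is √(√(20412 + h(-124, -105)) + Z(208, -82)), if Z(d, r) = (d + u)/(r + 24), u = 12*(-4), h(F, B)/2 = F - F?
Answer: √(-2320 + 45414*√7)/29 ≈ 11.837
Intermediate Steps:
h(F, B) = 0 (h(F, B) = 2*(F - F) = 2*0 = 0)
u = -48
Z(d, r) = (-48 + d)/(24 + r) (Z(d, r) = (d - 48)/(r + 24) = (-48 + d)/(24 + r))
√(√(20412 + h(-124, -105)) + Z(208, -82)) = √(√(20412 + 0) + (-48 + 208)/(24 - 82)) = √(√20412 + 160/(-58)) = √(54*√7 - 1/58*160) = √(54*√7 - 80/29) = √(-80/29 + 54*√7)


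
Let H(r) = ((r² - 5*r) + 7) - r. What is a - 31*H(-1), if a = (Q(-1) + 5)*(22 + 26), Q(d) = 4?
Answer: -2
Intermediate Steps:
a = 432 (a = (4 + 5)*(22 + 26) = 9*48 = 432)
H(r) = 7 + r² - 6*r (H(r) = (7 + r² - 5*r) - r = 7 + r² - 6*r)
a - 31*H(-1) = 432 - 31*(7 + (-1)² - 6*(-1)) = 432 - 31*(7 + 1 + 6) = 432 - 31*14 = 432 - 434 = -2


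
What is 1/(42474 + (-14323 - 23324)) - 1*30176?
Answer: -145659551/4827 ≈ -30176.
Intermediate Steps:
1/(42474 + (-14323 - 23324)) - 1*30176 = 1/(42474 - 37647) - 30176 = 1/4827 - 30176 = -145659551/4827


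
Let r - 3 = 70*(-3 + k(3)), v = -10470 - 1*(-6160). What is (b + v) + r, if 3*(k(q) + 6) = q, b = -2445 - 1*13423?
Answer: -20735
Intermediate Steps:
b = -15868 (b = -2445 - 13423 = -15868)
k(q) = -6 + q/3
v = -4310 (v = -10470 + 6160 = -4310)
r = -557 (r = 3 + 70*(-3 + (-6 + (⅓)*3)) = 3 + 70*(-3 + (-6 + 1)) = 3 + 70*(-3 - 5) = 3 + 70*(-8) = 3 - 560 = -557)
(b + v) + r = (-15868 - 4310) - 557 = -20178 - 557 = -20735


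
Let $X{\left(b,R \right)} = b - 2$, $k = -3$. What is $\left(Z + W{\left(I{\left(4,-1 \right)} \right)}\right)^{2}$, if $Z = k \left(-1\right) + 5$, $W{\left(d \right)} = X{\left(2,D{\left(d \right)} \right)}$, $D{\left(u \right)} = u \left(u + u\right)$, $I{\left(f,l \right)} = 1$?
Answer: $64$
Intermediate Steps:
$D{\left(u \right)} = 2 u^{2}$ ($D{\left(u \right)} = u 2 u = 2 u^{2}$)
$X{\left(b,R \right)} = -2 + b$
$W{\left(d \right)} = 0$ ($W{\left(d \right)} = -2 + 2 = 0$)
$Z = 8$ ($Z = \left(-3\right) \left(-1\right) + 5 = 3 + 5 = 8$)
$\left(Z + W{\left(I{\left(4,-1 \right)} \right)}\right)^{2} = \left(8 + 0\right)^{2} = 8^{2} = 64$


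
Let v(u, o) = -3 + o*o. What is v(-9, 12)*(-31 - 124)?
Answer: -21855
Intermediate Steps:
v(u, o) = -3 + o²
v(-9, 12)*(-31 - 124) = (-3 + 12²)*(-31 - 124) = (-3 + 144)*(-155) = 141*(-155) = -21855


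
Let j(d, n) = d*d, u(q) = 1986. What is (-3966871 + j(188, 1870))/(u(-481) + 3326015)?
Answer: -3931527/3328001 ≈ -1.1813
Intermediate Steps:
j(d, n) = d²
(-3966871 + j(188, 1870))/(u(-481) + 3326015) = (-3966871 + 188²)/(1986 + 3326015) = (-3966871 + 35344)/3328001 = -3931527*1/3328001 = -3931527/3328001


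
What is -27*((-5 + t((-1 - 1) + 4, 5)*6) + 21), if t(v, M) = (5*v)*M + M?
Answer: -9342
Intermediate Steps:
t(v, M) = M + 5*M*v (t(v, M) = 5*M*v + M = M + 5*M*v)
-27*((-5 + t((-1 - 1) + 4, 5)*6) + 21) = -27*((-5 + (5*(1 + 5*((-1 - 1) + 4)))*6) + 21) = -27*((-5 + (5*(1 + 5*(-2 + 4)))*6) + 21) = -27*((-5 + (5*(1 + 5*2))*6) + 21) = -27*((-5 + (5*(1 + 10))*6) + 21) = -27*((-5 + (5*11)*6) + 21) = -27*((-5 + 55*6) + 21) = -27*((-5 + 330) + 21) = -27*(325 + 21) = -27*346 = -9342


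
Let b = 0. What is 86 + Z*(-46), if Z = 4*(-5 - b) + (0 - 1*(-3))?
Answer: 868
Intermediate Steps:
Z = -17 (Z = 4*(-5 - 1*0) + (0 - 1*(-3)) = 4*(-5 + 0) + (0 + 3) = 4*(-5) + 3 = -20 + 3 = -17)
86 + Z*(-46) = 86 - 17*(-46) = 86 + 782 = 868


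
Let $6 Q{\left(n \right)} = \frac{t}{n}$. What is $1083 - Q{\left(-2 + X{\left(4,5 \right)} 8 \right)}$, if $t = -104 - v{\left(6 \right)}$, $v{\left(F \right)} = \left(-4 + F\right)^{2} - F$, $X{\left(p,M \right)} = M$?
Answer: $\frac{41171}{38} \approx 1083.4$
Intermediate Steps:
$t = -102$ ($t = -104 - \left(\left(-4 + 6\right)^{2} - 6\right) = -104 - \left(2^{2} - 6\right) = -104 - \left(4 - 6\right) = -104 - -2 = -104 + 2 = -102$)
$Q{\left(n \right)} = - \frac{17}{n}$ ($Q{\left(n \right)} = \frac{\left(-102\right) \frac{1}{n}}{6} = - \frac{17}{n}$)
$1083 - Q{\left(-2 + X{\left(4,5 \right)} 8 \right)} = 1083 - - \frac{17}{-2 + 5 \cdot 8} = 1083 - - \frac{17}{-2 + 40} = 1083 - - \frac{17}{38} = 1083 + \frac{17}{38} = \frac{41171}{38}$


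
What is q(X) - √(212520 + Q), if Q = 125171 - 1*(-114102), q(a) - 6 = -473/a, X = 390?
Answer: 1867/390 - √451793 ≈ -667.37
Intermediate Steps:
q(a) = 6 - 473/a
Q = 239273 (Q = 125171 + 114102 = 239273)
q(X) - √(212520 + Q) = (6 - 473/390) - √(212520 + 239273) = (6 - 473*1/390) - √451793 = (6 - 473/390) - √451793 = 1867/390 - √451793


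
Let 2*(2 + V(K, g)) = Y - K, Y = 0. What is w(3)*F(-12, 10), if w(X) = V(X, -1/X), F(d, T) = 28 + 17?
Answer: -315/2 ≈ -157.50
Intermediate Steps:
F(d, T) = 45
V(K, g) = -2 - K/2 (V(K, g) = -2 + (0 - K)/2 = -2 + (-K)/2 = -2 - K/2)
w(X) = -2 - X/2
w(3)*F(-12, 10) = (-2 - ½*3)*45 = (-2 - 3/2)*45 = -7/2*45 = -315/2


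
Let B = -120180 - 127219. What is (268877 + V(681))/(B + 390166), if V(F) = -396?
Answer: 268481/142767 ≈ 1.8806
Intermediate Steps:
B = -247399
(268877 + V(681))/(B + 390166) = (268877 - 396)/(-247399 + 390166) = 268481/142767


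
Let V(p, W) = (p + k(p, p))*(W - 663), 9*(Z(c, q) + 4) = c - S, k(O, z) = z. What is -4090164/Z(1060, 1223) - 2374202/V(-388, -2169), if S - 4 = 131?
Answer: -40450094145205/976847424 ≈ -41409.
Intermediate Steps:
S = 135 (S = 4 + 131 = 135)
Z(c, q) = -19 + c/9 (Z(c, q) = -4 + (c - 1*135)/9 = -4 + (c - 135)/9 = -4 + (-135 + c)/9 = -4 + (-15 + c/9) = -19 + c/9)
V(p, W) = 2*p*(-663 + W) (V(p, W) = (p + p)*(W - 663) = (2*p)*(-663 + W) = 2*p*(-663 + W))
-4090164/Z(1060, 1223) - 2374202/V(-388, -2169) = -4090164/(-19 + (⅑)*1060) - 2374202*(-1/(776*(-663 - 2169))) = -4090164/(-19 + 1060/9) - 2374202/(2*(-388)*(-2832)) = -4090164/889/9 - 2374202/2197632 = -4090164*9/889 - 2374202*1/2197632 = -36811476/889 - 1187101/1098816 = -40450094145205/976847424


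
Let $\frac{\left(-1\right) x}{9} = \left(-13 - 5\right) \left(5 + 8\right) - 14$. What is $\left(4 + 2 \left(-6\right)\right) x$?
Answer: $-17856$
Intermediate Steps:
$x = 2232$ ($x = - 9 \left(\left(-13 - 5\right) \left(5 + 8\right) - 14\right) = - 9 \left(\left(-13 - 5\right) 13 - 14\right) = - 9 \left(\left(-18\right) 13 - 14\right) = - 9 \left(-234 - 14\right) = \left(-9\right) \left(-248\right) = 2232$)
$\left(4 + 2 \left(-6\right)\right) x = \left(4 + 2 \left(-6\right)\right) 2232 = \left(4 - 12\right) 2232 = \left(-8\right) 2232 = -17856$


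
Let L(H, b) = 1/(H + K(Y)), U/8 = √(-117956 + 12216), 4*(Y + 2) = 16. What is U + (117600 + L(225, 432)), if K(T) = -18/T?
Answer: 25401601/216 + 16*I*√26435 ≈ 1.176e+5 + 2601.4*I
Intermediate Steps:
Y = 2 (Y = -2 + (¼)*16 = -2 + 4 = 2)
U = 16*I*√26435 (U = 8*√(-117956 + 12216) = 8*√(-105740) = 8*(2*I*√26435) = 16*I*√26435 ≈ 2601.4*I)
L(H, b) = 1/(-9 + H) (L(H, b) = 1/(H - 18/2) = 1/(H - 18*½) = 1/(H - 9) = 1/(-9 + H))
U + (117600 + L(225, 432)) = 16*I*√26435 + (117600 + 1/(-9 + 225)) = 16*I*√26435 + (117600 + 1/216) = 16*I*√26435 + 25401601/216 = 25401601/216 + 16*I*√26435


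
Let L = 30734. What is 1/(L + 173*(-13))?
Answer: 1/28485 ≈ 3.5106e-5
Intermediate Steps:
1/(L + 173*(-13)) = 1/(30734 + 173*(-13)) = 1/(30734 - 2249) = 1/28485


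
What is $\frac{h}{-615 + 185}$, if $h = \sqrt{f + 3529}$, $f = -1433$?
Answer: $- \frac{2 \sqrt{131}}{215} \approx -0.10647$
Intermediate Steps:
$h = 4 \sqrt{131}$ ($h = \sqrt{-1433 + 3529} = \sqrt{2096} = 4 \sqrt{131} \approx 45.782$)
$\frac{h}{-615 + 185} = \frac{4 \sqrt{131}}{-615 + 185} = \frac{4 \sqrt{131}}{-430} = 4 \sqrt{131} \left(- \frac{1}{430}\right) = - \frac{2 \sqrt{131}}{215}$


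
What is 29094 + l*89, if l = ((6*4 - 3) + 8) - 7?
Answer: 31052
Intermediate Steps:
l = 22 (l = ((24 - 3) + 8) - 7 = (21 + 8) - 7 = 29 - 7 = 22)
29094 + l*89 = 29094 + 22*89 = 29094 + 1958 = 31052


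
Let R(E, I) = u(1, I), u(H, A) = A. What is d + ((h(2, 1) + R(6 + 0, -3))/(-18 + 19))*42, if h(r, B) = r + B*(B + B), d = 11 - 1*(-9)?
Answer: 62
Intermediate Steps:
d = 20 (d = 11 + 9 = 20)
R(E, I) = I
h(r, B) = r + 2*B² (h(r, B) = r + B*(2*B) = r + 2*B²)
d + ((h(2, 1) + R(6 + 0, -3))/(-18 + 19))*42 = 20 + (((2 + 2*1²) - 3)/(-18 + 19))*42 = 20 + (((2 + 2*1) - 3)/1)*42 = 20 + (((2 + 2) - 3)*1)*42 = 20 + ((4 - 3)*1)*42 = 20 + (1*1)*42 = 20 + 1*42 = 20 + 42 = 62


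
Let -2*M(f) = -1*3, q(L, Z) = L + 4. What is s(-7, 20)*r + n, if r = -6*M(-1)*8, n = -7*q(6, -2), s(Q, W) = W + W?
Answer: -2950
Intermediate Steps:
q(L, Z) = 4 + L
M(f) = 3/2 (M(f) = -(-1)*3/2 = -½*(-3) = 3/2)
s(Q, W) = 2*W
n = -70 (n = -7*(4 + 6) = -7*10 = -70)
r = -72 (r = -6*3/2*8 = -9*8 = -72)
s(-7, 20)*r + n = (2*20)*(-72) - 70 = 40*(-72) - 70 = -2880 - 70 = -2950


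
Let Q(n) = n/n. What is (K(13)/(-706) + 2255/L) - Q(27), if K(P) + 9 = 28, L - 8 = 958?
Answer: 222920/170499 ≈ 1.3075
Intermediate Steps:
L = 966 (L = 8 + 958 = 966)
K(P) = 19 (K(P) = -9 + 28 = 19)
Q(n) = 1
(K(13)/(-706) + 2255/L) - Q(27) = (19/(-706) + 2255/966) - 1*1 = (19*(-1/706) + 2255*(1/966)) - 1 = (-19/706 + 2255/966) - 1 = 393419/170499 - 1 = 222920/170499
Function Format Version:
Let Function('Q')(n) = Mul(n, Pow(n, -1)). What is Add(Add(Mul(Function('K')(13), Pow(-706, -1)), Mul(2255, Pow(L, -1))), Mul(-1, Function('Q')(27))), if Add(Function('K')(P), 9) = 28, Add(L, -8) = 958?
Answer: Rational(222920, 170499) ≈ 1.3075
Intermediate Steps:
L = 966 (L = Add(8, 958) = 966)
Function('K')(P) = 19 (Function('K')(P) = Add(-9, 28) = 19)
Function('Q')(n) = 1
Add(Add(Mul(Function('K')(13), Pow(-706, -1)), Mul(2255, Pow(L, -1))), Mul(-1, Function('Q')(27))) = Add(Add(Mul(19, Pow(-706, -1)), Mul(2255, Pow(966, -1))), Mul(-1, 1)) = Add(Add(Mul(19, Rational(-1, 706)), Mul(2255, Rational(1, 966))), -1) = Add(Add(Rational(-19, 706), Rational(2255, 966)), -1) = Add(Rational(393419, 170499), -1) = Rational(222920, 170499)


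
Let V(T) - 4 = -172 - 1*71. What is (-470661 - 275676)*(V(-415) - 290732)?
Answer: 217162423227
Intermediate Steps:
V(T) = -239 (V(T) = 4 + (-172 - 1*71) = 4 + (-172 - 71) = 4 - 243 = -239)
(-470661 - 275676)*(V(-415) - 290732) = (-470661 - 275676)*(-239 - 290732) = -746337*(-290971) = 217162423227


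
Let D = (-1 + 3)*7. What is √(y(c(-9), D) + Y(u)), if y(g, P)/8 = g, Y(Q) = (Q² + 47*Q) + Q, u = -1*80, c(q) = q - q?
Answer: 16*√10 ≈ 50.596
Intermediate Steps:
c(q) = 0
u = -80
Y(Q) = Q² + 48*Q
D = 14 (D = 2*7 = 14)
y(g, P) = 8*g
√(y(c(-9), D) + Y(u)) = √(8*0 - 80*(48 - 80)) = √(0 - 80*(-32)) = √(0 + 2560) = √2560 = 16*√10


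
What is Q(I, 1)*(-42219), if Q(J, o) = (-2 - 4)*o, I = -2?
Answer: 253314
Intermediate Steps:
Q(J, o) = -6*o
Q(I, 1)*(-42219) = -6*1*(-42219) = -6*(-42219) = 253314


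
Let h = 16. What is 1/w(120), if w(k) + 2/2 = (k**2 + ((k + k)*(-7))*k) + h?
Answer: -1/187185 ≈ -5.3423e-6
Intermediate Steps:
w(k) = 15 - 13*k**2 (w(k) = -1 + ((k**2 + ((k + k)*(-7))*k) + 16) = -1 + ((k**2 + ((2*k)*(-7))*k) + 16) = -1 + ((k**2 + (-14*k)*k) + 16) = -1 + ((k**2 - 14*k**2) + 16) = -1 + (-13*k**2 + 16) = -1 + (16 - 13*k**2) = 15 - 13*k**2)
1/w(120) = 1/(15 - 13*120**2) = 1/(15 - 13*14400) = 1/(15 - 187200) = 1/(-187185) = -1/187185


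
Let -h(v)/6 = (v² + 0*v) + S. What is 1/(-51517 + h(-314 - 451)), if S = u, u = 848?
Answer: -1/3567955 ≈ -2.8027e-7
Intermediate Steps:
S = 848
h(v) = -5088 - 6*v² (h(v) = -6*((v² + 0*v) + 848) = -6*((v² + 0) + 848) = -6*(v² + 848) = -6*(848 + v²) = -5088 - 6*v²)
1/(-51517 + h(-314 - 451)) = 1/(-51517 + (-5088 - 6*(-314 - 451)²)) = 1/(-51517 + (-5088 - 6*(-765)²)) = 1/(-51517 + (-5088 - 6*585225)) = 1/(-51517 + (-5088 - 3511350)) = 1/(-51517 - 3516438) = 1/(-3567955) = -1/3567955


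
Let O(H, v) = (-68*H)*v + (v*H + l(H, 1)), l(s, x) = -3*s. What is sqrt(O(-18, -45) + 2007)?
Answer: 3*I*sqrt(5801) ≈ 228.49*I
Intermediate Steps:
O(H, v) = -3*H - 67*H*v (O(H, v) = (-68*H)*v + (v*H - 3*H) = -68*H*v + (H*v - 3*H) = -68*H*v + (-3*H + H*v) = -3*H - 67*H*v)
sqrt(O(-18, -45) + 2007) = sqrt(-18*(-3 - 67*(-45)) + 2007) = sqrt(-18*(-3 + 3015) + 2007) = sqrt(-18*3012 + 2007) = sqrt(-54216 + 2007) = sqrt(-52209) = 3*I*sqrt(5801)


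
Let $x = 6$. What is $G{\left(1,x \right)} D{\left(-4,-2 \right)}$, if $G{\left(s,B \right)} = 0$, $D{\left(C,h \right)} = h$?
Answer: $0$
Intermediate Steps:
$G{\left(1,x \right)} D{\left(-4,-2 \right)} = 0 \left(-2\right) = 0$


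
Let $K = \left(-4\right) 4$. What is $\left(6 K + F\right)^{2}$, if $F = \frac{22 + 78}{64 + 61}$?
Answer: $\frac{226576}{25} \approx 9063.0$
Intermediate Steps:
$F = \frac{4}{5}$ ($F = \frac{100}{125} = 100 \cdot \frac{1}{125} = \frac{4}{5} \approx 0.8$)
$K = -16$
$\left(6 K + F\right)^{2} = \left(6 \left(-16\right) + \frac{4}{5}\right)^{2} = \left(-96 + \frac{4}{5}\right)^{2} = \left(- \frac{476}{5}\right)^{2} = \frac{226576}{25}$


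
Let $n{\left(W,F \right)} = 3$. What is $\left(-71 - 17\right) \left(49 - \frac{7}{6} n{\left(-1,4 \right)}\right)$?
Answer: $-4004$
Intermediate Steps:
$\left(-71 - 17\right) \left(49 - \frac{7}{6} n{\left(-1,4 \right)}\right) = \left(-71 - 17\right) \left(49 - \frac{7}{6} \cdot 3\right) = - 88 \left(49 - 7 \cdot \frac{1}{6} \cdot 3\right) = - 88 \left(49 - \frac{7}{6} \cdot 3\right) = - 88 \left(49 - \frac{7}{2}\right) = \left(-88\right) \frac{91}{2} = -4004$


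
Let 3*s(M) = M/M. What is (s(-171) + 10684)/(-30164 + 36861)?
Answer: 32053/20091 ≈ 1.5954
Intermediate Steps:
s(M) = ⅓ (s(M) = (M/M)/3 = (⅓)*1 = ⅓)
(s(-171) + 10684)/(-30164 + 36861) = (⅓ + 10684)/(-30164 + 36861) = (32053/3)/6697 = (32053/3)*(1/6697) = 32053/20091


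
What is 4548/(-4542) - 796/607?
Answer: -1062678/459499 ≈ -2.3127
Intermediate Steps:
4548/(-4542) - 796/607 = 4548*(-1/4542) - 796*1/607 = -758/757 - 796/607 = -1062678/459499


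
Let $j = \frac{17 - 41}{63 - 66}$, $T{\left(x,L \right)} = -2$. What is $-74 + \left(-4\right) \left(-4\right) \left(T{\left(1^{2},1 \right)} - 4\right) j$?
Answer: $-842$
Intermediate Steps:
$j = 8$ ($j = - \frac{24}{-3} = \left(-24\right) \left(- \frac{1}{3}\right) = 8$)
$-74 + \left(-4\right) \left(-4\right) \left(T{\left(1^{2},1 \right)} - 4\right) j = -74 + \left(-4\right) \left(-4\right) \left(-2 - 4\right) 8 = -74 + 16 \left(-2 - 4\right) 8 = -74 + 16 \left(-6\right) 8 = -74 - 768 = -842$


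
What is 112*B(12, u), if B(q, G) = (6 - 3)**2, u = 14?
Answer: 1008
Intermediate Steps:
B(q, G) = 9 (B(q, G) = 3**2 = 9)
112*B(12, u) = 112*9 = 1008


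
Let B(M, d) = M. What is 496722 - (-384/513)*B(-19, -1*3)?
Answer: 4470370/9 ≈ 4.9671e+5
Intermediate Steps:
496722 - (-384/513)*B(-19, -1*3) = 496722 - (-384/513)*(-19) = 496722 - (-384*1/513)*(-19) = 496722 - (-128)*(-19)/171 = 496722 - 1*128/9 = 496722 - 128/9 = 4470370/9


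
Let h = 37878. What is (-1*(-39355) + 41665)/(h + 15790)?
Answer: 20255/13417 ≈ 1.5097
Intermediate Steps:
(-1*(-39355) + 41665)/(h + 15790) = (-1*(-39355) + 41665)/(37878 + 15790) = (39355 + 41665)/53668 = 81020*(1/53668) = 20255/13417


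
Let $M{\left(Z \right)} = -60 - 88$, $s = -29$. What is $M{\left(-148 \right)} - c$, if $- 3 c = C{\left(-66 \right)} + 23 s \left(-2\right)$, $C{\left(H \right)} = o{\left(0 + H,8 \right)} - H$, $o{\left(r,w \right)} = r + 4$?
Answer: $298$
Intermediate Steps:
$o{\left(r,w \right)} = 4 + r$
$C{\left(H \right)} = 4$ ($C{\left(H \right)} = \left(4 + \left(0 + H\right)\right) - H = \left(4 + H\right) - H = 4$)
$M{\left(Z \right)} = -148$
$c = -446$ ($c = - \frac{4 + 23 \left(-29\right) \left(-2\right)}{3} = - \frac{4 - -1334}{3} = - \frac{4 + 1334}{3} = \left(- \frac{1}{3}\right) 1338 = -446$)
$M{\left(-148 \right)} - c = -148 - -446 = -148 + 446 = 298$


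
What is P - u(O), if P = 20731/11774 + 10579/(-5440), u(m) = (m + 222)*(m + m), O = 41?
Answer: -690663078733/32025280 ≈ -21566.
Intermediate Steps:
u(m) = 2*m*(222 + m) (u(m) = (222 + m)*(2*m) = 2*m*(222 + m))
P = -5890253/32025280 (P = 20731*(1/11774) + 10579*(-1/5440) = 20731/11774 - 10579/5440 = -5890253/32025280 ≈ -0.18393)
P - u(O) = -5890253/32025280 - 2*41*(222 + 41) = -5890253/32025280 - 2*41*263 = -5890253/32025280 - 1*21566 = -5890253/32025280 - 21566 = -690663078733/32025280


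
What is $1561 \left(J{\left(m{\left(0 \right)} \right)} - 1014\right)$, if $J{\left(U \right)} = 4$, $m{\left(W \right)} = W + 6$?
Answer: $-1576610$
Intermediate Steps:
$m{\left(W \right)} = 6 + W$
$1561 \left(J{\left(m{\left(0 \right)} \right)} - 1014\right) = 1561 \left(4 - 1014\right) = 1561 \left(-1010\right) = -1576610$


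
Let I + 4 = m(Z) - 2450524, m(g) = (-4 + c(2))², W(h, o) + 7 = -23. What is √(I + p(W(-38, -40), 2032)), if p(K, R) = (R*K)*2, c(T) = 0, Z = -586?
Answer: 4*I*√160777 ≈ 1603.9*I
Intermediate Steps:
W(h, o) = -30 (W(h, o) = -7 - 23 = -30)
m(g) = 16 (m(g) = (-4 + 0)² = (-4)² = 16)
I = -2450512 (I = -4 + (16 - 2450524) = -4 - 2450508 = -2450512)
p(K, R) = 2*K*R (p(K, R) = (K*R)*2 = 2*K*R)
√(I + p(W(-38, -40), 2032)) = √(-2450512 + 2*(-30)*2032) = √(-2450512 - 121920) = √(-2572432) = 4*I*√160777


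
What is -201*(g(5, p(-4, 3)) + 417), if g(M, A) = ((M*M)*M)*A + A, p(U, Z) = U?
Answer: 17487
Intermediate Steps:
g(M, A) = A + A*M³ (g(M, A) = (M²*M)*A + A = M³*A + A = A*M³ + A = A + A*M³)
-201*(g(5, p(-4, 3)) + 417) = -201*(-4*(1 + 5³) + 417) = -201*(-4*(1 + 125) + 417) = -201*(-4*126 + 417) = -201*(-504 + 417) = -201*(-87) = 17487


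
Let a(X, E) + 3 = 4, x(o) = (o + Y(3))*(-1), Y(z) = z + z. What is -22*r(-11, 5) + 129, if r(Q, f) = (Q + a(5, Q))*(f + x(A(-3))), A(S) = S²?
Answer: -2071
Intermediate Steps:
Y(z) = 2*z
x(o) = -6 - o (x(o) = (o + 2*3)*(-1) = (o + 6)*(-1) = (6 + o)*(-1) = -6 - o)
a(X, E) = 1 (a(X, E) = -3 + 4 = 1)
r(Q, f) = (1 + Q)*(-15 + f) (r(Q, f) = (Q + 1)*(f + (-6 - 1*(-3)²)) = (1 + Q)*(f + (-6 - 1*9)) = (1 + Q)*(f + (-6 - 9)) = (1 + Q)*(f - 15) = (1 + Q)*(-15 + f))
-22*r(-11, 5) + 129 = -22*(-15 + 5 - 15*(-11) - 11*5) + 129 = -22*(-15 + 5 + 165 - 55) + 129 = -22*100 + 129 = -2200 + 129 = -2071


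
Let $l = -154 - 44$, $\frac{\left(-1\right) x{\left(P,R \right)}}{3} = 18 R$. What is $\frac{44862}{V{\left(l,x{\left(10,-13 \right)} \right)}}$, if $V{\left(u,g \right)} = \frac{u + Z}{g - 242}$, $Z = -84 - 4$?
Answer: $- \frac{10318260}{143} \approx -72156.0$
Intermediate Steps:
$x{\left(P,R \right)} = - 54 R$ ($x{\left(P,R \right)} = - 3 \cdot 18 R = - 54 R$)
$l = -198$ ($l = -154 - 44 = -198$)
$Z = -88$
$V{\left(u,g \right)} = \frac{-88 + u}{-242 + g}$ ($V{\left(u,g \right)} = \frac{u - 88}{g - 242} = \frac{-88 + u}{-242 + g}$)
$\frac{44862}{V{\left(l,x{\left(10,-13 \right)} \right)}} = \frac{44862}{\frac{1}{-242 - -702} \left(-88 - 198\right)} = \frac{44862}{\frac{1}{-242 + 702} \left(-286\right)} = \frac{44862}{\frac{1}{460} \left(-286\right)} = \frac{44862}{- \frac{143}{230}} = 44862 \left(- \frac{230}{143}\right) = - \frac{10318260}{143}$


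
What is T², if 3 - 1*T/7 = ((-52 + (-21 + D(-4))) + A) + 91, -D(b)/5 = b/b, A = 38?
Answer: 112896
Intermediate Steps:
D(b) = -5 (D(b) = -5*b/b = -5*1 = -5)
T = -336 (T = 21 - 7*(((-52 + (-21 - 5)) + 38) + 91) = 21 - 7*(((-52 - 26) + 38) + 91) = 21 - 7*((-78 + 38) + 91) = 21 - 7*(-40 + 91) = 21 - 7*51 = 21 - 357 = -336)
T² = (-336)² = 112896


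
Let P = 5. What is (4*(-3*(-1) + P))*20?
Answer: 640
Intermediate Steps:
(4*(-3*(-1) + P))*20 = (4*(-3*(-1) + 5))*20 = (4*(3 + 5))*20 = (4*8)*20 = 32*20 = 640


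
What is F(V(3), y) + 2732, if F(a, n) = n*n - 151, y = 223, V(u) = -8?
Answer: 52310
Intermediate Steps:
F(a, n) = -151 + n² (F(a, n) = n² - 151 = -151 + n²)
F(V(3), y) + 2732 = (-151 + 223²) + 2732 = (-151 + 49729) + 2732 = 49578 + 2732 = 52310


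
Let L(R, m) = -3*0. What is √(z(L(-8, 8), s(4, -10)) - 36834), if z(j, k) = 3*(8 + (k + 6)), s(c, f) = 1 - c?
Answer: 3*I*√4089 ≈ 191.84*I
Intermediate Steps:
L(R, m) = 0
z(j, k) = 42 + 3*k (z(j, k) = 3*(8 + (6 + k)) = 3*(14 + k) = 42 + 3*k)
√(z(L(-8, 8), s(4, -10)) - 36834) = √((42 + 3*(1 - 1*4)) - 36834) = √((42 + 3*(1 - 4)) - 36834) = √((42 + 3*(-3)) - 36834) = √((42 - 9) - 36834) = √(33 - 36834) = √(-36801) = 3*I*√4089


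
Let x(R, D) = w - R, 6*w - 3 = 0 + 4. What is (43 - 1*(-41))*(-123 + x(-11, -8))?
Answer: -9310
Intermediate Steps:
w = 7/6 (w = ½ + (0 + 4)/6 = ½ + (⅙)*4 = ½ + ⅔ = 7/6 ≈ 1.1667)
x(R, D) = 7/6 - R
(43 - 1*(-41))*(-123 + x(-11, -8)) = (43 - 1*(-41))*(-123 + (7/6 - 1*(-11))) = (43 + 41)*(-123 + (7/6 + 11)) = 84*(-123 + 73/6) = 84*(-665/6) = -9310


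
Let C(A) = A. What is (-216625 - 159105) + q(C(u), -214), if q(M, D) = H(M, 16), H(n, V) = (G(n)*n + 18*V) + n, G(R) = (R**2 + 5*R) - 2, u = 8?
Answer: -374618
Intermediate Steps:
G(R) = -2 + R**2 + 5*R
H(n, V) = n + 18*V + n*(-2 + n**2 + 5*n) (H(n, V) = ((-2 + n**2 + 5*n)*n + 18*V) + n = (n*(-2 + n**2 + 5*n) + 18*V) + n = (18*V + n*(-2 + n**2 + 5*n)) + n = n + 18*V + n*(-2 + n**2 + 5*n))
q(M, D) = 288 + M**3 - M + 5*M**2 (q(M, D) = M**3 - M + 5*M**2 + 18*16 = M**3 - M + 5*M**2 + 288 = 288 + M**3 - M + 5*M**2)
(-216625 - 159105) + q(C(u), -214) = (-216625 - 159105) + (288 + 8**3 - 1*8 + 5*8**2) = -375730 + (288 + 512 - 8 + 5*64) = -375730 + (288 + 512 - 8 + 320) = -375730 + 1112 = -374618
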